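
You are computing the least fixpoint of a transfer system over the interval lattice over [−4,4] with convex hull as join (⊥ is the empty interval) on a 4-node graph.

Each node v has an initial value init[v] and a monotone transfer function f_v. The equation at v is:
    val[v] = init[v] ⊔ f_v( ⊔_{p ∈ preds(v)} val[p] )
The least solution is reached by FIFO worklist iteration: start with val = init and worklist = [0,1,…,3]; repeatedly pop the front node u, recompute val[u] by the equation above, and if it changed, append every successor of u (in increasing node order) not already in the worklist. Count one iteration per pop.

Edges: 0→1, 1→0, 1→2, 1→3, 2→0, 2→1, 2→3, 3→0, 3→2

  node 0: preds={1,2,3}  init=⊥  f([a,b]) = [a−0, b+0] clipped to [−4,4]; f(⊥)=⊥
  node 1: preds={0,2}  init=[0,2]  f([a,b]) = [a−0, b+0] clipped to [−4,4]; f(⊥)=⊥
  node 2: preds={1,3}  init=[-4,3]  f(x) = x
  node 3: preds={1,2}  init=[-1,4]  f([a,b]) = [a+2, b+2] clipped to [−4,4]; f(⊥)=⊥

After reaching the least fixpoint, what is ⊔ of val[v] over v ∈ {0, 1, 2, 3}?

Iteration log — 7 steps:
  step 1. node 0  ⊔preds=[-4,4]  new=[-4,4]  old=⊥  +wl: 
  step 2. node 1  ⊔preds=[-4,4]  new=[-4,4]  old=[0,2]  +wl: 0
  step 3. node 2  ⊔preds=[-4,4]  new=[-4,4]  old=[-4,3]  +wl: 1
  step 4. node 3  ⊔preds=[-4,4]  new=[-2,4]  old=[-1,4]  +wl: 2
  step 5. node 0  ⊔preds=[-4,4]  new=[-4,4]  stable
  step 6. node 1  ⊔preds=[-4,4]  new=[-4,4]  stable
  step 7. node 2  ⊔preds=[-4,4]  new=[-4,4]  stable

Least fixpoint reached:
  node 0: [-4,4]
  node 1: [-4,4]
  node 2: [-4,4]
  node 3: [-2,4]

[-4,4]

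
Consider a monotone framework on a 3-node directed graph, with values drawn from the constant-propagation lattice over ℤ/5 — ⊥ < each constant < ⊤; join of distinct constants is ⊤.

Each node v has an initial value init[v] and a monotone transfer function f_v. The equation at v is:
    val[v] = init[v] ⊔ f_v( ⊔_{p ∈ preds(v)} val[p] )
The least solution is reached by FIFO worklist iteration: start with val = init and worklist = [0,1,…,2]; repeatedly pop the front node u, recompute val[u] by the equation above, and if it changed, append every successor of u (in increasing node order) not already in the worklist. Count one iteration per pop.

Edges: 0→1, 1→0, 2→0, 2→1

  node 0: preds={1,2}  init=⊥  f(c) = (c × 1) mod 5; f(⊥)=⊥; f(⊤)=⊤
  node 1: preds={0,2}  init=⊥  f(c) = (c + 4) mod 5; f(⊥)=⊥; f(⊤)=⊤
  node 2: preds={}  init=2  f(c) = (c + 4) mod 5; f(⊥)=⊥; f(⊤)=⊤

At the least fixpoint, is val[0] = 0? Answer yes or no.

Trace (6 dequeues):
  [1] u=0 | in 2 | out 2 | prev ⊥ | push {}
  [2] u=1 | in 2 | out 1 | prev ⊥ | push {0}
  [3] u=2 | in ⊥ | out 2 | ==
  [4] u=0 | in ⊤ | out ⊤ | prev 2 | push {1}
  [5] u=1 | in ⊤ | out ⊤ | prev 1 | push {0}
  [6] u=0 | in ⊤ | out ⊤ | ==

Converged values:
  [0] ⊤
  [1] ⊤
  [2] 2

no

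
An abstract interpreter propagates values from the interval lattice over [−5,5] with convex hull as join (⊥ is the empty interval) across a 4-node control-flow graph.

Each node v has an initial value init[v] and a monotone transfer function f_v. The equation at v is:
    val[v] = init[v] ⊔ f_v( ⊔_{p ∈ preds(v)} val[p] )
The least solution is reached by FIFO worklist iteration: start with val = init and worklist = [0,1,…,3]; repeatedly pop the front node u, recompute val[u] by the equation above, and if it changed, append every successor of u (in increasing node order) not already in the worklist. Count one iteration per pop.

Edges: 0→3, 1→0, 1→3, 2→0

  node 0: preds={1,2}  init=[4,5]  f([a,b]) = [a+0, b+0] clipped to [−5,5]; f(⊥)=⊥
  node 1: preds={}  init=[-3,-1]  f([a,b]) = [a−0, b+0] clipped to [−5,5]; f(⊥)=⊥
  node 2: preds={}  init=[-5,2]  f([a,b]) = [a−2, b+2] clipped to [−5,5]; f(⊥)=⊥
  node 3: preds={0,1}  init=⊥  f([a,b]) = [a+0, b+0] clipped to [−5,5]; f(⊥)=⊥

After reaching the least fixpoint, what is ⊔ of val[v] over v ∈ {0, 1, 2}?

[-5,5]

Iteration log — 4 steps:
  step 1. node 0  ⊔preds=[-5,2]  new=[-5,5]  old=[4,5]  +wl: 
  step 2. node 1  ⊔preds=⊥  new=[-3,-1]  stable
  step 3. node 2  ⊔preds=⊥  new=[-5,2]  stable
  step 4. node 3  ⊔preds=[-5,5]  new=[-5,5]  old=⊥  +wl: 

Least fixpoint reached:
  node 0: [-5,5]
  node 1: [-3,-1]
  node 2: [-5,2]
  node 3: [-5,5]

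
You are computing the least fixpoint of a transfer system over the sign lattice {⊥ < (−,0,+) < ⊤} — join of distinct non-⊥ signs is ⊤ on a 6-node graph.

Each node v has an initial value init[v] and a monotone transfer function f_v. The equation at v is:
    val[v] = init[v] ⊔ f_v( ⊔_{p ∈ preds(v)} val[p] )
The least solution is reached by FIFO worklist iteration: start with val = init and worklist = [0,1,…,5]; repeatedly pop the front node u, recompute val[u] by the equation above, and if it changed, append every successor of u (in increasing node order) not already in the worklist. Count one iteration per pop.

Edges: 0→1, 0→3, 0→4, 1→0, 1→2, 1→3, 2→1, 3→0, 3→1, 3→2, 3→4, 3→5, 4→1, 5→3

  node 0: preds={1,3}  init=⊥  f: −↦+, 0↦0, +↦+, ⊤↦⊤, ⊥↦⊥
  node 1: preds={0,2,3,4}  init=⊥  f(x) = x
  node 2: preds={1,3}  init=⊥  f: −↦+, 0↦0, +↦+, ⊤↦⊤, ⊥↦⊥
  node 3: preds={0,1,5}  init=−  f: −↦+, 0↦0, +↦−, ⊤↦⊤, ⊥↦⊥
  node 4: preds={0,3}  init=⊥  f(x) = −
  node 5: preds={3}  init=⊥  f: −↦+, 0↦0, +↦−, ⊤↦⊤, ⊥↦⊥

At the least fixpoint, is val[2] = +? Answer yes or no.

Trace (11 dequeues):
  [1] u=0 | in − | out + | prev ⊥ | push {}
  [2] u=1 | in ⊤ | out ⊤ | prev ⊥ | push {0}
  [3] u=2 | in ⊤ | out ⊤ | prev ⊥ | push {1}
  [4] u=3 | in ⊤ | out ⊤ | prev − | push {2}
  [5] u=4 | in ⊤ | out − | prev ⊥ | push {}
  [6] u=5 | in ⊤ | out ⊤ | prev ⊥ | push {3}
  [7] u=0 | in ⊤ | out ⊤ | prev + | push {4}
  [8] u=1 | in ⊤ | out ⊤ | ==
  [9] u=2 | in ⊤ | out ⊤ | ==
  [10] u=3 | in ⊤ | out ⊤ | ==
  [11] u=4 | in ⊤ | out − | ==

Converged values:
  [0] ⊤
  [1] ⊤
  [2] ⊤
  [3] ⊤
  [4] −
  [5] ⊤

no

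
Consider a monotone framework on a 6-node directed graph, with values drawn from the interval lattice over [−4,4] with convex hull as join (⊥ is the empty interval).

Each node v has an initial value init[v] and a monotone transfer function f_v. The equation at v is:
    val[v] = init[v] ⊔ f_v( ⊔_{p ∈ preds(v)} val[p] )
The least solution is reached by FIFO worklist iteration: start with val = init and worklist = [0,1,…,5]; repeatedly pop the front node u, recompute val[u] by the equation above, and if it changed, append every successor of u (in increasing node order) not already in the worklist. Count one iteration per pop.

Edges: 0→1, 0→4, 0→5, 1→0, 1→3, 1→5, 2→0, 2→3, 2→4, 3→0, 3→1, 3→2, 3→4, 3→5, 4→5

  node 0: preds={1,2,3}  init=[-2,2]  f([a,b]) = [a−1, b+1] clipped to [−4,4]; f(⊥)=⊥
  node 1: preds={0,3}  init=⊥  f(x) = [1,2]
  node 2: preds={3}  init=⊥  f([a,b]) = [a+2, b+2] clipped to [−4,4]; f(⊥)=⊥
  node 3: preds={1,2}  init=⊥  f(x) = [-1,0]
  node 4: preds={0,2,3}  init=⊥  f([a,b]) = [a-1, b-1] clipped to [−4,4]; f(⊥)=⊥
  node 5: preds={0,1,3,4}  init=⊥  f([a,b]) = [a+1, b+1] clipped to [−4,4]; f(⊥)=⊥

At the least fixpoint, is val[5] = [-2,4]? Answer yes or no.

yes

Iteration log — 13 steps:
  step 1. node 0  ⊔preds=⊥  new=[-2,2]  stable
  step 2. node 1  ⊔preds=[-2,2]  new=[1,2]  old=⊥  +wl: 0
  step 3. node 2  ⊔preds=⊥  new=⊥  stable
  step 4. node 3  ⊔preds=[1,2]  new=[-1,0]  old=⊥  +wl: 1,2
  step 5. node 4  ⊔preds=[-2,2]  new=[-3,1]  old=⊥  +wl: 
  step 6. node 5  ⊔preds=[-3,2]  new=[-2,3]  old=⊥  +wl: 
  step 7. node 0  ⊔preds=[-1,2]  new=[-2,3]  old=[-2,2]  +wl: 4,5
  step 8. node 1  ⊔preds=[-2,3]  new=[1,2]  stable
  step 9. node 2  ⊔preds=[-1,0]  new=[1,2]  old=⊥  +wl: 0,3
  step 10. node 4  ⊔preds=[-2,3]  new=[-3,2]  old=[-3,1]  +wl: 
  step 11. node 5  ⊔preds=[-3,3]  new=[-2,4]  old=[-2,3]  +wl: 
  step 12. node 0  ⊔preds=[-1,2]  new=[-2,3]  stable
  step 13. node 3  ⊔preds=[1,2]  new=[-1,0]  stable

Least fixpoint reached:
  node 0: [-2,3]
  node 1: [1,2]
  node 2: [1,2]
  node 3: [-1,0]
  node 4: [-3,2]
  node 5: [-2,4]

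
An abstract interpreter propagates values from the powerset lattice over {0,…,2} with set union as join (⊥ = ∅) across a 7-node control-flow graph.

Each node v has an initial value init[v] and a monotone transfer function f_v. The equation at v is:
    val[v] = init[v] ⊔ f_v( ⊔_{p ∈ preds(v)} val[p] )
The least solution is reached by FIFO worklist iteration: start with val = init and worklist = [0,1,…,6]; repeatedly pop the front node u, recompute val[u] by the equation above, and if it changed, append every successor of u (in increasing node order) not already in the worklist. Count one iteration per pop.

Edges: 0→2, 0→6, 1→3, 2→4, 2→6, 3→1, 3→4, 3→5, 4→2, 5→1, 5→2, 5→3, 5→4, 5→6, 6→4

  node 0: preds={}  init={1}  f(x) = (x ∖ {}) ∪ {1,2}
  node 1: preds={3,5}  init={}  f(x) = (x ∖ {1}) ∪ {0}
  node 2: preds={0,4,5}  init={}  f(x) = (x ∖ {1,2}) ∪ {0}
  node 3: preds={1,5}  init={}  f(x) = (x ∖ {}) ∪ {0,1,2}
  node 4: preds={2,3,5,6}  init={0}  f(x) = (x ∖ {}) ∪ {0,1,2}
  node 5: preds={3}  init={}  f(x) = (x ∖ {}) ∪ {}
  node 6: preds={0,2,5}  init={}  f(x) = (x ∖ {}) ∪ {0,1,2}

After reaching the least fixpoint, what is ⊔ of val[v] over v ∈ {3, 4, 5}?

{0,1,2}

Iteration log — 11 steps:
  step 1. node 0  ⊔preds={}  new={1,2}  old={1}  +wl: 
  step 2. node 1  ⊔preds={}  new={0}  old={}  +wl: 
  step 3. node 2  ⊔preds={0,1,2}  new={0}  old={}  +wl: 
  step 4. node 3  ⊔preds={0}  new={0,1,2}  old={}  +wl: 1
  step 5. node 4  ⊔preds={0,1,2}  new={0,1,2}  old={0}  +wl: 2
  step 6. node 5  ⊔preds={0,1,2}  new={0,1,2}  old={}  +wl: 3,4
  step 7. node 6  ⊔preds={0,1,2}  new={0,1,2}  old={}  +wl: 
  step 8. node 1  ⊔preds={0,1,2}  new={0,2}  old={0}  +wl: 
  step 9. node 2  ⊔preds={0,1,2}  new={0}  stable
  step 10. node 3  ⊔preds={0,1,2}  new={0,1,2}  stable
  step 11. node 4  ⊔preds={0,1,2}  new={0,1,2}  stable

Least fixpoint reached:
  node 0: {1,2}
  node 1: {0,2}
  node 2: {0}
  node 3: {0,1,2}
  node 4: {0,1,2}
  node 5: {0,1,2}
  node 6: {0,1,2}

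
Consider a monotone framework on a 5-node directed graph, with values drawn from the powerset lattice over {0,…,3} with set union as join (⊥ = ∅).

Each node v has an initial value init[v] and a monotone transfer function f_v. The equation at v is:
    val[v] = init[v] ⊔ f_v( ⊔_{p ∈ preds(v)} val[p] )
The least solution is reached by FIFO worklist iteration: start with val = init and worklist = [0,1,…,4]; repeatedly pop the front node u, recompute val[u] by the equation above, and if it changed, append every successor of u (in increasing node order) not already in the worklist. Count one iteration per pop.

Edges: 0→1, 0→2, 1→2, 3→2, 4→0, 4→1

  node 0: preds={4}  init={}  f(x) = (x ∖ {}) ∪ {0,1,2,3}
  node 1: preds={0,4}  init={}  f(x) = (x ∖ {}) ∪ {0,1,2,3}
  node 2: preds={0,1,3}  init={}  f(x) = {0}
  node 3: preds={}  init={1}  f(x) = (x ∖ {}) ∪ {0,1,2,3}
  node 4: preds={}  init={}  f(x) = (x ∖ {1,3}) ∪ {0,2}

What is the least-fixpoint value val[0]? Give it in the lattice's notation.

Trace (8 dequeues):
  [1] u=0 | in {} | out {0,1,2,3} | prev {} | push {}
  [2] u=1 | in {0,1,2,3} | out {0,1,2,3} | prev {} | push {}
  [3] u=2 | in {0,1,2,3} | out {0} | prev {} | push {}
  [4] u=3 | in {} | out {0,1,2,3} | prev {1} | push {2}
  [5] u=4 | in {} | out {0,2} | prev {} | push {0,1}
  [6] u=2 | in {0,1,2,3} | out {0} | ==
  [7] u=0 | in {0,2} | out {0,1,2,3} | ==
  [8] u=1 | in {0,1,2,3} | out {0,1,2,3} | ==

Converged values:
  [0] {0,1,2,3}
  [1] {0,1,2,3}
  [2] {0}
  [3] {0,1,2,3}
  [4] {0,2}

{0,1,2,3}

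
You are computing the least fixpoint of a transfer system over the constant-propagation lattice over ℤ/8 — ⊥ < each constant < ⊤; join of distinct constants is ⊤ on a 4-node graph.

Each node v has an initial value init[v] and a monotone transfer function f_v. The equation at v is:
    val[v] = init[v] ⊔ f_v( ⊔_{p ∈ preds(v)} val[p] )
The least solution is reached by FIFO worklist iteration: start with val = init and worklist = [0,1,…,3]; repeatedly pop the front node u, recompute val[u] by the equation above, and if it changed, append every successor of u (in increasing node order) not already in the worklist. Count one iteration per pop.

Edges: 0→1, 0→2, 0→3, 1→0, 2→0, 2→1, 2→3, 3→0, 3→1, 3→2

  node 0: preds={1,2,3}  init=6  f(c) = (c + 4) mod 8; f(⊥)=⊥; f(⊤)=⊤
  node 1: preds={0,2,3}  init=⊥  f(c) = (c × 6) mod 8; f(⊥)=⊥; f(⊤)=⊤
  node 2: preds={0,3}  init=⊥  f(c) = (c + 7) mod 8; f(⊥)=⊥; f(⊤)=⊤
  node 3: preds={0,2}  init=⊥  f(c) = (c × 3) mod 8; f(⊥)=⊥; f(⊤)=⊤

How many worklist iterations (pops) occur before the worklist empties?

10

Iteration log — 10 steps:
  step 1. node 0  ⊔preds=⊥  new=6  stable
  step 2. node 1  ⊔preds=6  new=4  old=⊥  +wl: 0
  step 3. node 2  ⊔preds=6  new=5  old=⊥  +wl: 1
  step 4. node 3  ⊔preds=⊤  new=⊤  old=⊥  +wl: 2
  step 5. node 0  ⊔preds=⊤  new=⊤  old=6  +wl: 3
  step 6. node 1  ⊔preds=⊤  new=⊤  old=4  +wl: 0
  step 7. node 2  ⊔preds=⊤  new=⊤  old=5  +wl: 1
  step 8. node 3  ⊔preds=⊤  new=⊤  stable
  step 9. node 0  ⊔preds=⊤  new=⊤  stable
  step 10. node 1  ⊔preds=⊤  new=⊤  stable

Least fixpoint reached:
  node 0: ⊤
  node 1: ⊤
  node 2: ⊤
  node 3: ⊤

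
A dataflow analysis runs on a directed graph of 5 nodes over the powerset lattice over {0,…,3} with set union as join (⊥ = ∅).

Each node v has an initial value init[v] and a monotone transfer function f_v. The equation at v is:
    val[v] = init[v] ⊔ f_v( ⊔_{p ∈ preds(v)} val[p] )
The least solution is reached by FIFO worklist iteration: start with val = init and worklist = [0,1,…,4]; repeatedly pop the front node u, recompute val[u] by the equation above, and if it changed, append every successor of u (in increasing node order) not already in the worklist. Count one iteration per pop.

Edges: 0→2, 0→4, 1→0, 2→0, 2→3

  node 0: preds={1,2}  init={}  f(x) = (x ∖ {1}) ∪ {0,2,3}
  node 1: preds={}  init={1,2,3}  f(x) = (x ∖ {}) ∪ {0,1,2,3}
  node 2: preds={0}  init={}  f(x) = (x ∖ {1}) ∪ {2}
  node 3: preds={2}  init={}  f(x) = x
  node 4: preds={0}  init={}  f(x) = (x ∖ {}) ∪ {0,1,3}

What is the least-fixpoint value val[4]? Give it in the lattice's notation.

{0,1,2,3}

Trace (6 dequeues):
  [1] u=0 | in {1,2,3} | out {0,2,3} | prev {} | push {}
  [2] u=1 | in {} | out {0,1,2,3} | prev {1,2,3} | push {0}
  [3] u=2 | in {0,2,3} | out {0,2,3} | prev {} | push {}
  [4] u=3 | in {0,2,3} | out {0,2,3} | prev {} | push {}
  [5] u=4 | in {0,2,3} | out {0,1,2,3} | prev {} | push {}
  [6] u=0 | in {0,1,2,3} | out {0,2,3} | ==

Converged values:
  [0] {0,2,3}
  [1] {0,1,2,3}
  [2] {0,2,3}
  [3] {0,2,3}
  [4] {0,1,2,3}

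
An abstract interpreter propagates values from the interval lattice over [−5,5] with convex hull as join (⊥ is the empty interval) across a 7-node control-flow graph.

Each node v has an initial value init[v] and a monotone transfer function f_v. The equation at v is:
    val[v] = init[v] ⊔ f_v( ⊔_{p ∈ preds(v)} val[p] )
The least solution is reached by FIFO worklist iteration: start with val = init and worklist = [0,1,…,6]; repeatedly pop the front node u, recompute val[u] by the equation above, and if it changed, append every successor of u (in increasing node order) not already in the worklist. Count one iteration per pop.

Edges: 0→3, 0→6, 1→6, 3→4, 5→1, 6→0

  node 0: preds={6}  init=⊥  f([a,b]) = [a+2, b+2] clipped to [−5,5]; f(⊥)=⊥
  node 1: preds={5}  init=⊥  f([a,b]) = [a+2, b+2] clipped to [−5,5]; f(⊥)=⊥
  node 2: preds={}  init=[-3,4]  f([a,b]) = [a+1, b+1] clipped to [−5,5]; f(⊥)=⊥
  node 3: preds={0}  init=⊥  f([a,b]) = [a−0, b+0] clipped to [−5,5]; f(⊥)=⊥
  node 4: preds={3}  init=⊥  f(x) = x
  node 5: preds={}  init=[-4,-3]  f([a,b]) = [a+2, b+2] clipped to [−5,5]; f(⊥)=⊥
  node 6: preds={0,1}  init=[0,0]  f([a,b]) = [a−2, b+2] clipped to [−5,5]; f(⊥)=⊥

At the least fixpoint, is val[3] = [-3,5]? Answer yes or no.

no

Trace (12 dequeues):
  [1] u=0 | in [0,0] | out [2,2] | prev ⊥ | push {}
  [2] u=1 | in [-4,-3] | out [-2,-1] | prev ⊥ | push {}
  [3] u=2 | in ⊥ | out [-3,4] | ==
  [4] u=3 | in [2,2] | out [2,2] | prev ⊥ | push {}
  [5] u=4 | in [2,2] | out [2,2] | prev ⊥ | push {}
  [6] u=5 | in ⊥ | out [-4,-3] | ==
  [7] u=6 | in [-2,2] | out [-4,4] | prev [0,0] | push {0}
  [8] u=0 | in [-4,4] | out [-2,5] | prev [2,2] | push {3,6}
  [9] u=3 | in [-2,5] | out [-2,5] | prev [2,2] | push {4}
  [10] u=6 | in [-2,5] | out [-4,5] | prev [-4,4] | push {0}
  [11] u=4 | in [-2,5] | out [-2,5] | prev [2,2] | push {}
  [12] u=0 | in [-4,5] | out [-2,5] | ==

Converged values:
  [0] [-2,5]
  [1] [-2,-1]
  [2] [-3,4]
  [3] [-2,5]
  [4] [-2,5]
  [5] [-4,-3]
  [6] [-4,5]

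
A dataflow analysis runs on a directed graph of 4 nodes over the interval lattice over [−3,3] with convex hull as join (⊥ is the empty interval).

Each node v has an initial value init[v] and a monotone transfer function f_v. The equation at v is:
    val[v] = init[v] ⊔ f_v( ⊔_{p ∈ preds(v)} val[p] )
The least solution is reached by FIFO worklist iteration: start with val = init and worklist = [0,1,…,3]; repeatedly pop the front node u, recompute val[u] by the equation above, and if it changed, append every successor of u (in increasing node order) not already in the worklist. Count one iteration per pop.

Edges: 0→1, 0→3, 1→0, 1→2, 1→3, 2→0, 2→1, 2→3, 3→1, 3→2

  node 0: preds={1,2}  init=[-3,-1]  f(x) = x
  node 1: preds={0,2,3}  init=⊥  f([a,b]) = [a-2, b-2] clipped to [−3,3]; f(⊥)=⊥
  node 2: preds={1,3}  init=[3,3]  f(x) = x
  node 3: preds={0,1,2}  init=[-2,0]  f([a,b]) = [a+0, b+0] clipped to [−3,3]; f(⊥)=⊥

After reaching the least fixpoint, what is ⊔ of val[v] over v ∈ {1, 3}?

Worklist (7 pops):
  #1 pop 0: in=[3,3] → [-3,3] (was [-3,-1]); enqueue []
  #2 pop 1: in=[-3,3] → [-3,1] (was ⊥); enqueue [0]
  #3 pop 2: in=[-3,1] → [-3,3] (was [3,3]); enqueue [1]
  #4 pop 3: in=[-3,3] → [-3,3] (was [-2,0]); enqueue [2]
  #5 pop 0: in=[-3,3] → [-3,3] (no change)
  #6 pop 1: in=[-3,3] → [-3,1] (no change)
  #7 pop 2: in=[-3,3] → [-3,3] (no change)

Fixpoint:
  val[0] = [-3,3]
  val[1] = [-3,1]
  val[2] = [-3,3]
  val[3] = [-3,3]

[-3,3]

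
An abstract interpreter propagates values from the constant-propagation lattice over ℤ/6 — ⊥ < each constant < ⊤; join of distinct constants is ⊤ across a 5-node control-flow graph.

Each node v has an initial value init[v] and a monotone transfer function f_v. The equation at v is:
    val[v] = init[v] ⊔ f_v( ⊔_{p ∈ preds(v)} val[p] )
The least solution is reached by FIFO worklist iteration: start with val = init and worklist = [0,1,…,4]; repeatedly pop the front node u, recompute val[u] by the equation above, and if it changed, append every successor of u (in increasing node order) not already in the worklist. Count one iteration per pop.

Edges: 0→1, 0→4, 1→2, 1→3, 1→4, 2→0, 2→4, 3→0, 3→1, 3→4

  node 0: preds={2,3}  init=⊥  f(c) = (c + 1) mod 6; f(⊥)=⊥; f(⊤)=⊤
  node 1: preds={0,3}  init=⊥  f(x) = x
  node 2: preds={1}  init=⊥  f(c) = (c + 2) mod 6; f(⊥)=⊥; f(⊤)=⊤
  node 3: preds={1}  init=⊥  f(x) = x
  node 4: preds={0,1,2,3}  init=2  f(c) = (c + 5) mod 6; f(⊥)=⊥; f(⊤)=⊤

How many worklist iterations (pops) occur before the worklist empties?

Trace (5 dequeues):
  [1] u=0 | in ⊥ | out ⊥ | ==
  [2] u=1 | in ⊥ | out ⊥ | ==
  [3] u=2 | in ⊥ | out ⊥ | ==
  [4] u=3 | in ⊥ | out ⊥ | ==
  [5] u=4 | in ⊥ | out 2 | ==

Converged values:
  [0] ⊥
  [1] ⊥
  [2] ⊥
  [3] ⊥
  [4] 2

5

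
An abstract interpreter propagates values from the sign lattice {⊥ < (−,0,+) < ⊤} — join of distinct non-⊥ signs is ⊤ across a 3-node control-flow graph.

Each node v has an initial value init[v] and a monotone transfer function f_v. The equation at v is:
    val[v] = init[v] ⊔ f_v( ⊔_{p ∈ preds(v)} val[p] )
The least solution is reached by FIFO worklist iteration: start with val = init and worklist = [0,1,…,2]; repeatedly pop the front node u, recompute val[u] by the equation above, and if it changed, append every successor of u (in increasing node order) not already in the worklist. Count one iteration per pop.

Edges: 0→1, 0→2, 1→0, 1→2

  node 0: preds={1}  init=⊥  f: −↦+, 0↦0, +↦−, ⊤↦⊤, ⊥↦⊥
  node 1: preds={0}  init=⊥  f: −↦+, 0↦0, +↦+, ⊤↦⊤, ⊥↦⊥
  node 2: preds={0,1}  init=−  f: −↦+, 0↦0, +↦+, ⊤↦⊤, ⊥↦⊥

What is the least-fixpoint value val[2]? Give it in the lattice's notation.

−

Iteration log — 3 steps:
  step 1. node 0  ⊔preds=⊥  new=⊥  stable
  step 2. node 1  ⊔preds=⊥  new=⊥  stable
  step 3. node 2  ⊔preds=⊥  new=−  stable

Least fixpoint reached:
  node 0: ⊥
  node 1: ⊥
  node 2: −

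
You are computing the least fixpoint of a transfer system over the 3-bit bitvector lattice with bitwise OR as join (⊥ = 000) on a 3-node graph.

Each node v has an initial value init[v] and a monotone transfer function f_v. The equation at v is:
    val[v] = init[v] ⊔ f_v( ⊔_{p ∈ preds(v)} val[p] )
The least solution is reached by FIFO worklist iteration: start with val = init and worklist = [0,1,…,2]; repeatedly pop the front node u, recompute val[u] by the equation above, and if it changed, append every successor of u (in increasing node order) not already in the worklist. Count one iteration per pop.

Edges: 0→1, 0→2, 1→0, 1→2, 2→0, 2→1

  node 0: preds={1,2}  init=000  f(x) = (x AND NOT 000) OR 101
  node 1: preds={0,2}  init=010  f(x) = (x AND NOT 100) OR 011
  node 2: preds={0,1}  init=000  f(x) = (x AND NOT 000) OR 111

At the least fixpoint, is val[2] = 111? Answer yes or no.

Trace (5 dequeues):
  [1] u=0 | in 010 | out 111 | prev 000 | push {}
  [2] u=1 | in 111 | out 011 | prev 010 | push {0}
  [3] u=2 | in 111 | out 111 | prev 000 | push {1}
  [4] u=0 | in 111 | out 111 | ==
  [5] u=1 | in 111 | out 011 | ==

Converged values:
  [0] 111
  [1] 011
  [2] 111

yes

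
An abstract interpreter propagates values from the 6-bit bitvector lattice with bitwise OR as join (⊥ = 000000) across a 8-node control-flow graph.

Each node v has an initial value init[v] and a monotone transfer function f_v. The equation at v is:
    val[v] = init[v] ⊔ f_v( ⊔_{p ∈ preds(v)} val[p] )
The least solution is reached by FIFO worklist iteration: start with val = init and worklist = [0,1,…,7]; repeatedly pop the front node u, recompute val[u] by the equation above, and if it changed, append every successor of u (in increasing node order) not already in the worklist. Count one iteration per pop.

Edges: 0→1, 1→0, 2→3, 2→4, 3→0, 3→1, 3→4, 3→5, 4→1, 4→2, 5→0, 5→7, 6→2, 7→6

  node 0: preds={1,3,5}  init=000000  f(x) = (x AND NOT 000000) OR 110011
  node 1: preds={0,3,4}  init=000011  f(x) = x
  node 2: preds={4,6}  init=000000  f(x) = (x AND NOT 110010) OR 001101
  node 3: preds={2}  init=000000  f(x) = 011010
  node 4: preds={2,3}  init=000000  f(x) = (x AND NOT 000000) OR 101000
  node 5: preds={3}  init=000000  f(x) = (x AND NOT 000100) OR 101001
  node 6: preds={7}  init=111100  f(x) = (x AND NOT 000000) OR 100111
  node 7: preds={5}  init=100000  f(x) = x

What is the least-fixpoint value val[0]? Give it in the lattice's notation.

111111

Worklist (14 pops):
  #1 pop 0: in=000011 → 110011 (was 000000); enqueue []
  #2 pop 1: in=110011 → 110011 (was 000011); enqueue [0]
  #3 pop 2: in=111100 → 001101 (was 000000); enqueue []
  #4 pop 3: in=001101 → 011010 (was 000000); enqueue [1]
  #5 pop 4: in=011111 → 111111 (was 000000); enqueue [2]
  #6 pop 5: in=011010 → 111011 (was 000000); enqueue []
  #7 pop 6: in=100000 → 111111 (was 111100); enqueue []
  #8 pop 7: in=111011 → 111011 (was 100000); enqueue [6]
  #9 pop 0: in=111011 → 111011 (was 110011); enqueue []
  #10 pop 1: in=111111 → 111111 (was 110011); enqueue [0]
  #11 pop 2: in=111111 → 001101 (no change)
  #12 pop 6: in=111011 → 111111 (no change)
  #13 pop 0: in=111111 → 111111 (was 111011); enqueue [1]
  #14 pop 1: in=111111 → 111111 (no change)

Fixpoint:
  val[0] = 111111
  val[1] = 111111
  val[2] = 001101
  val[3] = 011010
  val[4] = 111111
  val[5] = 111011
  val[6] = 111111
  val[7] = 111011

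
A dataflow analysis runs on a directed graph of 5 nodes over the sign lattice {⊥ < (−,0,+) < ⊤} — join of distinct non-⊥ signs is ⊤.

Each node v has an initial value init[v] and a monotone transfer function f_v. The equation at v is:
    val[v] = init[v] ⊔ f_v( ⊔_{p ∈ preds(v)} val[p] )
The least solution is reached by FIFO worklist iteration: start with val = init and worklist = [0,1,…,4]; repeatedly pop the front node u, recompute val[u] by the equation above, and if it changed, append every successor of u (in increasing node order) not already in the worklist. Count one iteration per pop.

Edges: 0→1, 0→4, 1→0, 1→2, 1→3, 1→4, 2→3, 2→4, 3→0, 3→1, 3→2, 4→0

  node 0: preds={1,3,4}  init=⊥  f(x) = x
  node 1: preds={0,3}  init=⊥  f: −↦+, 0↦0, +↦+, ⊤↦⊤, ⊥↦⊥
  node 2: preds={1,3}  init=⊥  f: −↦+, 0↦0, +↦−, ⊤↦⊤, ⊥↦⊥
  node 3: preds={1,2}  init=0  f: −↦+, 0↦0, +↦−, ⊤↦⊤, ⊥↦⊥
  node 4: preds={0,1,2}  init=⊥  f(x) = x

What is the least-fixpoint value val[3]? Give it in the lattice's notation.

0

Worklist (6 pops):
  #1 pop 0: in=0 → 0 (was ⊥); enqueue []
  #2 pop 1: in=0 → 0 (was ⊥); enqueue [0]
  #3 pop 2: in=0 → 0 (was ⊥); enqueue []
  #4 pop 3: in=0 → 0 (no change)
  #5 pop 4: in=0 → 0 (was ⊥); enqueue []
  #6 pop 0: in=0 → 0 (no change)

Fixpoint:
  val[0] = 0
  val[1] = 0
  val[2] = 0
  val[3] = 0
  val[4] = 0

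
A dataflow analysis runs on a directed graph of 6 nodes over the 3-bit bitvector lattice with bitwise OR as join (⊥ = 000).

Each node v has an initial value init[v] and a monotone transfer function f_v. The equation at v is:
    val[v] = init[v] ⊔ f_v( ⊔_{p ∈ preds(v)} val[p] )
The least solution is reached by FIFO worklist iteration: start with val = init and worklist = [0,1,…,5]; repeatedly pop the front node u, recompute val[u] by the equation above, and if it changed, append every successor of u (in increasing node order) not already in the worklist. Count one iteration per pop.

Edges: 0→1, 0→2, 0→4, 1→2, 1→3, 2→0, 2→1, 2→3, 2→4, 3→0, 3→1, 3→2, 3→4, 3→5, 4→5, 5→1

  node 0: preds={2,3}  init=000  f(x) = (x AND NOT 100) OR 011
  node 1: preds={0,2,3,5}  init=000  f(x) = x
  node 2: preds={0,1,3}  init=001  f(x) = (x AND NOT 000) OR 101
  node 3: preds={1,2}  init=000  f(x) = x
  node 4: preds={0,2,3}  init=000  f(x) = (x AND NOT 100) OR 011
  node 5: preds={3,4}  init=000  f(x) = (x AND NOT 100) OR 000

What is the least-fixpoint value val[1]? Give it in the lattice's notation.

Trace (10 dequeues):
  [1] u=0 | in 001 | out 011 | prev 000 | push {}
  [2] u=1 | in 011 | out 011 | prev 000 | push {}
  [3] u=2 | in 011 | out 111 | prev 001 | push {0,1}
  [4] u=3 | in 111 | out 111 | prev 000 | push {2}
  [5] u=4 | in 111 | out 011 | prev 000 | push {}
  [6] u=5 | in 111 | out 011 | prev 000 | push {}
  [7] u=0 | in 111 | out 011 | ==
  [8] u=1 | in 111 | out 111 | prev 011 | push {3}
  [9] u=2 | in 111 | out 111 | ==
  [10] u=3 | in 111 | out 111 | ==

Converged values:
  [0] 011
  [1] 111
  [2] 111
  [3] 111
  [4] 011
  [5] 011

111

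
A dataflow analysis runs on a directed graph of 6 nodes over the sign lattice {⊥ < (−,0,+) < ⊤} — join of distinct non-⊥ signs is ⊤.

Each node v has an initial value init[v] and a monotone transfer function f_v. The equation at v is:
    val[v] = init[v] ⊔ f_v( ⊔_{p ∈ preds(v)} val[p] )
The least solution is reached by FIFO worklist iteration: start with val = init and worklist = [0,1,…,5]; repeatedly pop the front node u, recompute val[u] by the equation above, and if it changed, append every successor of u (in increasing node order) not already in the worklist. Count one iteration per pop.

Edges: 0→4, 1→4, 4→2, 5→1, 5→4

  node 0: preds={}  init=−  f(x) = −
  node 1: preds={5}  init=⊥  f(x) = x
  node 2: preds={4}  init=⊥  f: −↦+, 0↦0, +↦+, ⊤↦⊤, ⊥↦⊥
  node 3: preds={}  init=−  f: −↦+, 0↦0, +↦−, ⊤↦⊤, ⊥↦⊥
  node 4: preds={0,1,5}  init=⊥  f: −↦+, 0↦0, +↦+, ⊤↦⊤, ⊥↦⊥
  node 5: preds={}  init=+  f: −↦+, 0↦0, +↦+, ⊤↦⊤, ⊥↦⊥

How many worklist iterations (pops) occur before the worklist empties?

7

Iteration log — 7 steps:
  step 1. node 0  ⊔preds=⊥  new=−  stable
  step 2. node 1  ⊔preds=+  new=+  old=⊥  +wl: 
  step 3. node 2  ⊔preds=⊥  new=⊥  stable
  step 4. node 3  ⊔preds=⊥  new=−  stable
  step 5. node 4  ⊔preds=⊤  new=⊤  old=⊥  +wl: 2
  step 6. node 5  ⊔preds=⊥  new=+  stable
  step 7. node 2  ⊔preds=⊤  new=⊤  old=⊥  +wl: 

Least fixpoint reached:
  node 0: −
  node 1: +
  node 2: ⊤
  node 3: −
  node 4: ⊤
  node 5: +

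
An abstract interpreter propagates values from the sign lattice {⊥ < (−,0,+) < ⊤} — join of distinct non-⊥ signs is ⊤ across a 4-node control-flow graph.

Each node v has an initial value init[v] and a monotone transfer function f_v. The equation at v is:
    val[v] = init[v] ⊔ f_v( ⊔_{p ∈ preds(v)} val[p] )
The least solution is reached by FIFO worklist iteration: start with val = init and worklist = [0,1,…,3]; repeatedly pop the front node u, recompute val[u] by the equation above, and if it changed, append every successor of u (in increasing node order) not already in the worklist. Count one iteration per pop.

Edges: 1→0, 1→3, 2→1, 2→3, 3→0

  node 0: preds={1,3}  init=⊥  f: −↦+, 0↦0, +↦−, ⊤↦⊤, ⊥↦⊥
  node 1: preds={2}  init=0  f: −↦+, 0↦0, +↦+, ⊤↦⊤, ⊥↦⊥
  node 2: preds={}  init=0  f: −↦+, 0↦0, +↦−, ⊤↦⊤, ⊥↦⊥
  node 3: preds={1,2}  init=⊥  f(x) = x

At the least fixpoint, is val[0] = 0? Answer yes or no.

yes

Trace (5 dequeues):
  [1] u=0 | in 0 | out 0 | prev ⊥ | push {}
  [2] u=1 | in 0 | out 0 | ==
  [3] u=2 | in ⊥ | out 0 | ==
  [4] u=3 | in 0 | out 0 | prev ⊥ | push {0}
  [5] u=0 | in 0 | out 0 | ==

Converged values:
  [0] 0
  [1] 0
  [2] 0
  [3] 0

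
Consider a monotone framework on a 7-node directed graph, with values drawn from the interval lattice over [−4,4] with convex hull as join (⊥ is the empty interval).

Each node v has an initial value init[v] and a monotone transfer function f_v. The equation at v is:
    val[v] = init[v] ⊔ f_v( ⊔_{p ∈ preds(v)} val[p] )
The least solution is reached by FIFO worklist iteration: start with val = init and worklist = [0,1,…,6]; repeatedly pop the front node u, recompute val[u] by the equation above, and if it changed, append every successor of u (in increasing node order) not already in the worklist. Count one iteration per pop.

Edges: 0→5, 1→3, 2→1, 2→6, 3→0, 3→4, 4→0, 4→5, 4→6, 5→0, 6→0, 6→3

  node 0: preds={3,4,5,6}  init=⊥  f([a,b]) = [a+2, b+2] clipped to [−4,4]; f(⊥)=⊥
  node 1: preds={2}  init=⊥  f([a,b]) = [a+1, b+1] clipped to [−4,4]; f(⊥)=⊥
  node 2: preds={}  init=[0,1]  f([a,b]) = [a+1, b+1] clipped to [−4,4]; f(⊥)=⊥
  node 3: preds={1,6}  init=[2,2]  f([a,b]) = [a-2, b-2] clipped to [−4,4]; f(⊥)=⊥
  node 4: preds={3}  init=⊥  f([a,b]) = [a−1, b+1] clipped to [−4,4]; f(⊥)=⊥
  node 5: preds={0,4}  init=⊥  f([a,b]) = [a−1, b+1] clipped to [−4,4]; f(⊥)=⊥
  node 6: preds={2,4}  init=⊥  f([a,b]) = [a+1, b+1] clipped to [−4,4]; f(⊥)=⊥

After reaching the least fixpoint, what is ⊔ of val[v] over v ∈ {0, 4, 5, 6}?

Worklist (19 pops):
  #1 pop 0: in=[2,2] → [4,4] (was ⊥); enqueue []
  #2 pop 1: in=[0,1] → [1,2] (was ⊥); enqueue []
  #3 pop 2: in=⊥ → [0,1] (no change)
  #4 pop 3: in=[1,2] → [-1,2] (was [2,2]); enqueue [0]
  #5 pop 4: in=[-1,2] → [-2,3] (was ⊥); enqueue []
  #6 pop 5: in=[-2,4] → [-3,4] (was ⊥); enqueue []
  #7 pop 6: in=[-2,3] → [-1,4] (was ⊥); enqueue [3]
  #8 pop 0: in=[-3,4] → [-1,4] (was [4,4]); enqueue [5]
  #9 pop 3: in=[-1,4] → [-3,2] (was [-1,2]); enqueue [0,4]
  #10 pop 5: in=[-2,4] → [-3,4] (no change)
  #11 pop 0: in=[-3,4] → [-1,4] (no change)
  #12 pop 4: in=[-3,2] → [-4,3] (was [-2,3]); enqueue [0,5,6]
  #13 pop 0: in=[-4,4] → [-2,4] (was [-1,4]); enqueue []
  #14 pop 5: in=[-4,4] → [-4,4] (was [-3,4]); enqueue [0]
  #15 pop 6: in=[-4,3] → [-3,4] (was [-1,4]); enqueue [3]
  #16 pop 0: in=[-4,4] → [-2,4] (no change)
  #17 pop 3: in=[-3,4] → [-4,2] (was [-3,2]); enqueue [0,4]
  #18 pop 0: in=[-4,4] → [-2,4] (no change)
  #19 pop 4: in=[-4,2] → [-4,3] (no change)

Fixpoint:
  val[0] = [-2,4]
  val[1] = [1,2]
  val[2] = [0,1]
  val[3] = [-4,2]
  val[4] = [-4,3]
  val[5] = [-4,4]
  val[6] = [-3,4]

[-4,4]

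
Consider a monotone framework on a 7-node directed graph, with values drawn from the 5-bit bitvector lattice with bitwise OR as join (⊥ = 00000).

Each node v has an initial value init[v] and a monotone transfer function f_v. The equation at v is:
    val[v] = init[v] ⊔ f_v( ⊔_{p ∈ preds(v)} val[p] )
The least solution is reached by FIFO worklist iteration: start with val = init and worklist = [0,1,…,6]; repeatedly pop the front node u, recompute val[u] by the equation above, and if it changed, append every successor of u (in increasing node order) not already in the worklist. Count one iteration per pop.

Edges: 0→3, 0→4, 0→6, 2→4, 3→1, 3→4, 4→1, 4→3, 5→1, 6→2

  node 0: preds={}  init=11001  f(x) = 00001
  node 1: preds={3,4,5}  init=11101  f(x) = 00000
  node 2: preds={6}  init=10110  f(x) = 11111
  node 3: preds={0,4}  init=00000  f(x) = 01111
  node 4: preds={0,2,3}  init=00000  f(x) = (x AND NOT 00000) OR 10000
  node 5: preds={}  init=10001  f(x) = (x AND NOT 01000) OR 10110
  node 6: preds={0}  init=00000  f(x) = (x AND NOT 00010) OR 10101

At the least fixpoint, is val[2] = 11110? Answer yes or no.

no

Worklist (10 pops):
  #1 pop 0: in=00000 → 11001 (no change)
  #2 pop 1: in=10001 → 11101 (no change)
  #3 pop 2: in=00000 → 11111 (was 10110); enqueue []
  #4 pop 3: in=11001 → 01111 (was 00000); enqueue [1]
  #5 pop 4: in=11111 → 11111 (was 00000); enqueue [3]
  #6 pop 5: in=00000 → 10111 (was 10001); enqueue []
  #7 pop 6: in=11001 → 11101 (was 00000); enqueue [2]
  #8 pop 1: in=11111 → 11101 (no change)
  #9 pop 3: in=11111 → 01111 (no change)
  #10 pop 2: in=11101 → 11111 (no change)

Fixpoint:
  val[0] = 11001
  val[1] = 11101
  val[2] = 11111
  val[3] = 01111
  val[4] = 11111
  val[5] = 10111
  val[6] = 11101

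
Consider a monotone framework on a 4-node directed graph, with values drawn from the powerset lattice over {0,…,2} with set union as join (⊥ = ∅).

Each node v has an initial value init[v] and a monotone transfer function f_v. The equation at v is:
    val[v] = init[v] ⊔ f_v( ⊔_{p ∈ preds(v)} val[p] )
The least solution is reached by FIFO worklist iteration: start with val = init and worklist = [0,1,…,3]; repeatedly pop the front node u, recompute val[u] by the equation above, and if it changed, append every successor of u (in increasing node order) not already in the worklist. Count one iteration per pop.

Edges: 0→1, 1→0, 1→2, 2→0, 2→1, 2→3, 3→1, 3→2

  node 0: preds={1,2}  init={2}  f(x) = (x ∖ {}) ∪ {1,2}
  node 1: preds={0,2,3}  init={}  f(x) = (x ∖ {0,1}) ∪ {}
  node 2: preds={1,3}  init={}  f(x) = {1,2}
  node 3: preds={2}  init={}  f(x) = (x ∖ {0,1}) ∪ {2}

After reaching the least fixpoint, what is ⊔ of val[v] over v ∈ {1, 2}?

{1,2}

Trace (7 dequeues):
  [1] u=0 | in {} | out {1,2} | prev {2} | push {}
  [2] u=1 | in {1,2} | out {2} | prev {} | push {0}
  [3] u=2 | in {2} | out {1,2} | prev {} | push {1}
  [4] u=3 | in {1,2} | out {2} | prev {} | push {2}
  [5] u=0 | in {1,2} | out {1,2} | ==
  [6] u=1 | in {1,2} | out {2} | ==
  [7] u=2 | in {2} | out {1,2} | ==

Converged values:
  [0] {1,2}
  [1] {2}
  [2] {1,2}
  [3] {2}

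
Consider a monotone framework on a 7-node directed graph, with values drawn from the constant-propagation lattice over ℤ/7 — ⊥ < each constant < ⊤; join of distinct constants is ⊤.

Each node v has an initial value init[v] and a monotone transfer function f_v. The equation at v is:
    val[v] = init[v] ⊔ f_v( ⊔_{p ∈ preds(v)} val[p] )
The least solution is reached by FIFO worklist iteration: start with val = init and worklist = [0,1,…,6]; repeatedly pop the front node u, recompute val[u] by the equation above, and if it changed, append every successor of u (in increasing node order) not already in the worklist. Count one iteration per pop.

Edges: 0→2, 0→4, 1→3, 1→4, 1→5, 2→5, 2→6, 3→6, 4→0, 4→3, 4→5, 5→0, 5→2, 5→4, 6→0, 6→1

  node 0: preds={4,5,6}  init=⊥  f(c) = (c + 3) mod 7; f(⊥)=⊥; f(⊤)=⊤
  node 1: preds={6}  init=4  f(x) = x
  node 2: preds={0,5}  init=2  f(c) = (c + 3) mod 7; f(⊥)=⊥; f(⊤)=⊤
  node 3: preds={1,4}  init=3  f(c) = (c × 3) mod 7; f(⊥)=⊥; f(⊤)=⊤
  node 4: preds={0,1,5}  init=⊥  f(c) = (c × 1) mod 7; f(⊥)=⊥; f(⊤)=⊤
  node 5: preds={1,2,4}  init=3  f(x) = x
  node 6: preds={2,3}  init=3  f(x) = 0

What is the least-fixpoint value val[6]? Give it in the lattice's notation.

⊤

Trace (12 dequeues):
  [1] u=0 | in 3 | out 6 | prev ⊥ | push {}
  [2] u=1 | in 3 | out ⊤ | prev 4 | push {}
  [3] u=2 | in ⊤ | out ⊤ | prev 2 | push {}
  [4] u=3 | in ⊤ | out ⊤ | prev 3 | push {}
  [5] u=4 | in ⊤ | out ⊤ | prev ⊥ | push {0,3}
  [6] u=5 | in ⊤ | out ⊤ | prev 3 | push {2,4}
  [7] u=6 | in ⊤ | out ⊤ | prev 3 | push {1}
  [8] u=0 | in ⊤ | out ⊤ | prev 6 | push {}
  [9] u=3 | in ⊤ | out ⊤ | ==
  [10] u=2 | in ⊤ | out ⊤ | ==
  [11] u=4 | in ⊤ | out ⊤ | ==
  [12] u=1 | in ⊤ | out ⊤ | ==

Converged values:
  [0] ⊤
  [1] ⊤
  [2] ⊤
  [3] ⊤
  [4] ⊤
  [5] ⊤
  [6] ⊤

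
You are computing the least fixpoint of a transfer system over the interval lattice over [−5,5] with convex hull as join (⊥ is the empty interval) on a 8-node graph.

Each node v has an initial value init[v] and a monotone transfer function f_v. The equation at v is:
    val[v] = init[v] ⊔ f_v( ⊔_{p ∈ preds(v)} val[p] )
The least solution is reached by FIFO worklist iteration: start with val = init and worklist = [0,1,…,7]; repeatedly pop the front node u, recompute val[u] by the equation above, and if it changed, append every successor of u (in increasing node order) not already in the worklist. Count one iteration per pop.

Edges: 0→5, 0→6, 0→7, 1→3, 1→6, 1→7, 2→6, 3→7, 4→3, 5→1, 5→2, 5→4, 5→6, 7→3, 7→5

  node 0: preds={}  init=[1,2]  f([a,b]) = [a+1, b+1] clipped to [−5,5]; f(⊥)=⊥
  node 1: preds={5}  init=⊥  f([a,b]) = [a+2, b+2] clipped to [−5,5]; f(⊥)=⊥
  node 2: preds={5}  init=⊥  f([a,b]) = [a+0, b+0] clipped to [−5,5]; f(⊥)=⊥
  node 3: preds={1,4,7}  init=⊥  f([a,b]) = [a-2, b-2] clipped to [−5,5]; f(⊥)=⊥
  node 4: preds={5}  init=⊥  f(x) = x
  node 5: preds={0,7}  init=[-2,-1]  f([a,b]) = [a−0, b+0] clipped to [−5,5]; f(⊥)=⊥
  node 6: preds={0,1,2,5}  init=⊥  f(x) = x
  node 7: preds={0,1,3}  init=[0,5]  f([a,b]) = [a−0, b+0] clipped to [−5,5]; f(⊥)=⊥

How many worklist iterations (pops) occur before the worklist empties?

Worklist (31 pops):
  #1 pop 0: in=⊥ → [1,2] (no change)
  #2 pop 1: in=[-2,-1] → [0,1] (was ⊥); enqueue []
  #3 pop 2: in=[-2,-1] → [-2,-1] (was ⊥); enqueue []
  #4 pop 3: in=[0,5] → [-2,3] (was ⊥); enqueue []
  #5 pop 4: in=[-2,-1] → [-2,-1] (was ⊥); enqueue [3]
  #6 pop 5: in=[0,5] → [-2,5] (was [-2,-1]); enqueue [1,2,4]
  #7 pop 6: in=[-2,5] → [-2,5] (was ⊥); enqueue []
  #8 pop 7: in=[-2,3] → [-2,5] (was [0,5]); enqueue [5]
  #9 pop 3: in=[-2,5] → [-4,3] (was [-2,3]); enqueue [7]
  #10 pop 1: in=[-2,5] → [0,5] (was [0,1]); enqueue [3,6]
  #11 pop 2: in=[-2,5] → [-2,5] (was [-2,-1]); enqueue []
  #12 pop 4: in=[-2,5] → [-2,5] (was [-2,-1]); enqueue []
  #13 pop 5: in=[-2,5] → [-2,5] (no change)
  #14 pop 7: in=[-4,5] → [-4,5] (was [-2,5]); enqueue [5]
  #15 pop 3: in=[-4,5] → [-5,3] (was [-4,3]); enqueue [7]
  #16 pop 6: in=[-2,5] → [-2,5] (no change)
  #17 pop 5: in=[-4,5] → [-4,5] (was [-2,5]); enqueue [1,2,4,6]
  #18 pop 7: in=[-5,5] → [-5,5] (was [-4,5]); enqueue [3,5]
  #19 pop 1: in=[-4,5] → [-2,5] (was [0,5]); enqueue [7]
  #20 pop 2: in=[-4,5] → [-4,5] (was [-2,5]); enqueue []
  #21 pop 4: in=[-4,5] → [-4,5] (was [-2,5]); enqueue []
  #22 pop 6: in=[-4,5] → [-4,5] (was [-2,5]); enqueue []
  #23 pop 3: in=[-5,5] → [-5,3] (no change)
  #24 pop 5: in=[-5,5] → [-5,5] (was [-4,5]); enqueue [1,2,4,6]
  #25 pop 7: in=[-5,5] → [-5,5] (no change)
  #26 pop 1: in=[-5,5] → [-3,5] (was [-2,5]); enqueue [3,7]
  #27 pop 2: in=[-5,5] → [-5,5] (was [-4,5]); enqueue []
  #28 pop 4: in=[-5,5] → [-5,5] (was [-4,5]); enqueue []
  #29 pop 6: in=[-5,5] → [-5,5] (was [-4,5]); enqueue []
  #30 pop 3: in=[-5,5] → [-5,3] (no change)
  #31 pop 7: in=[-5,5] → [-5,5] (no change)

Fixpoint:
  val[0] = [1,2]
  val[1] = [-3,5]
  val[2] = [-5,5]
  val[3] = [-5,3]
  val[4] = [-5,5]
  val[5] = [-5,5]
  val[6] = [-5,5]
  val[7] = [-5,5]

31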